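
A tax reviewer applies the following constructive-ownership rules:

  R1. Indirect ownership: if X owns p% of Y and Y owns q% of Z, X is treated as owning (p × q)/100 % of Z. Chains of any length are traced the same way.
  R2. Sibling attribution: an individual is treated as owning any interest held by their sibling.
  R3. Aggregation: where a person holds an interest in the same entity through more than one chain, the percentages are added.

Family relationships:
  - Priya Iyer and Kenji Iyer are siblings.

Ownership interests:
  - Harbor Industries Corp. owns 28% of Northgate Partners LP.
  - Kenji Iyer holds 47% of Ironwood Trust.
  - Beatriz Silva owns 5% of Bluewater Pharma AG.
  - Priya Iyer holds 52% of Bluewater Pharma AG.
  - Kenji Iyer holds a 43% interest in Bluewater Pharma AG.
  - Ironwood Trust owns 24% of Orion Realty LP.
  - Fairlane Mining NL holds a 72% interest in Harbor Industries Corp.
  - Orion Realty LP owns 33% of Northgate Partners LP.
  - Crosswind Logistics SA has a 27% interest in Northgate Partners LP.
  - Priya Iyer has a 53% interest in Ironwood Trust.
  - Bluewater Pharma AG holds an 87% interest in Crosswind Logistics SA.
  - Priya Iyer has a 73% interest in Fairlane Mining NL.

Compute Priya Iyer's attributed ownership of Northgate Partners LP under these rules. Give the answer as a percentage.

By sibling attribution (R2), Priya Iyer is treated as also owning Kenji Iyer's interest in Bluewater Pharma AG, giving 52% + 43% = 95%.
By sibling attribution (R2), Priya Iyer is treated as also owning Kenji Iyer's interest in Ironwood Trust, giving 53% + 47% = 100%.
Chain via Fairlane Mining NL → Harbor Industries Corp. (R1): 73% × 72% × 28% = 14.7168% of Northgate Partners LP.
Chain via Bluewater Pharma AG → Crosswind Logistics SA (R1): 95% × 87% × 27% = 22.3155% of Northgate Partners LP.
Chain via Ironwood Trust → Orion Realty LP (R1): 100% × 24% × 33% = 7.92% of Northgate Partners LP.
Aggregating (R3): 14.7168% + 22.3155% + 7.92% = 44.9523%.

44.9523%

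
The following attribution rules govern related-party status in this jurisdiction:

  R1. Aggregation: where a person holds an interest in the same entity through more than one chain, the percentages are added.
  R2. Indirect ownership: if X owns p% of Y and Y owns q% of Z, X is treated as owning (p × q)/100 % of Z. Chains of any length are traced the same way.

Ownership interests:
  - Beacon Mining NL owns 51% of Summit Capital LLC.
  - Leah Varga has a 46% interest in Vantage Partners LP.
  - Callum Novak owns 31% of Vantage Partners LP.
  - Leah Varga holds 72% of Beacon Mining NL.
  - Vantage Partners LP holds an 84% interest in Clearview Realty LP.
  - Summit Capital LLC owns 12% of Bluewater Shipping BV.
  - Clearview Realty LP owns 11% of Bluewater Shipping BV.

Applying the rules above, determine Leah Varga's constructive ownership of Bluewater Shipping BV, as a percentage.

Chain via Beacon Mining NL → Summit Capital LLC (R2): 72% × 51% × 12% = 4.4064% of Bluewater Shipping BV.
Chain via Vantage Partners LP → Clearview Realty LP (R2): 46% × 84% × 11% = 4.2504% of Bluewater Shipping BV.
Aggregating (R1): 4.4064% + 4.2504% = 8.6568%.

8.6568%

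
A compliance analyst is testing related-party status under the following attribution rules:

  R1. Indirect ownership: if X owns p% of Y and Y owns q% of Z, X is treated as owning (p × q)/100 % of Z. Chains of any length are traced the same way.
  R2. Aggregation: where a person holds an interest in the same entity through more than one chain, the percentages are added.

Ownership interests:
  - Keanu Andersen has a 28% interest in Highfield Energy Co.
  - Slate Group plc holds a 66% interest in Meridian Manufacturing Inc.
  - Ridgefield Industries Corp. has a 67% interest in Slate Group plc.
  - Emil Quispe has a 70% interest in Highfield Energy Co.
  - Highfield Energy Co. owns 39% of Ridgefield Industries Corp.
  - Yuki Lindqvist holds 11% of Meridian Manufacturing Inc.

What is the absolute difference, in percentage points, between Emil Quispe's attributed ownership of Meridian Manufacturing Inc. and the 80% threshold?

Chain via Highfield Energy Co. → Ridgefield Industries Corp. → Slate Group plc (R1): 70% × 39% × 67% × 66% = 12.07206% of Meridian Manufacturing Inc.
12.07206% falls short of the 80% threshold by 67.92794 percentage points.

67.92794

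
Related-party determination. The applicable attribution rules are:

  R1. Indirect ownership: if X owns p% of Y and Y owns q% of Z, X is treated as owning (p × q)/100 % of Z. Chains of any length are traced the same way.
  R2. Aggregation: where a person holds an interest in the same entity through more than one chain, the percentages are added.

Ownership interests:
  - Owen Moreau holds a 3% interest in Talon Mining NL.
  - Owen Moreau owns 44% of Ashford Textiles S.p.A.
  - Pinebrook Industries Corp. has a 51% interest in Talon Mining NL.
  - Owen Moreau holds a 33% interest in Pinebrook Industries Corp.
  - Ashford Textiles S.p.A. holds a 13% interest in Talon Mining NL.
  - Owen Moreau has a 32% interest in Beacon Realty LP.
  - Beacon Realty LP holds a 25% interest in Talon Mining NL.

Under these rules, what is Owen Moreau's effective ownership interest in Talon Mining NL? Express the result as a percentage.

Chain via Ashford Textiles S.p.A. (R1): 44% × 13% = 5.72% of Talon Mining NL.
Chain via Pinebrook Industries Corp. (R1): 33% × 51% = 16.83% of Talon Mining NL.
Chain via Beacon Realty LP (R1): 32% × 25% = 8% of Talon Mining NL.
Direct interest in Talon Mining NL: 3%.
Aggregating (R2): 5.72% + 16.83% + 8% + 3% = 33.55%.

33.55%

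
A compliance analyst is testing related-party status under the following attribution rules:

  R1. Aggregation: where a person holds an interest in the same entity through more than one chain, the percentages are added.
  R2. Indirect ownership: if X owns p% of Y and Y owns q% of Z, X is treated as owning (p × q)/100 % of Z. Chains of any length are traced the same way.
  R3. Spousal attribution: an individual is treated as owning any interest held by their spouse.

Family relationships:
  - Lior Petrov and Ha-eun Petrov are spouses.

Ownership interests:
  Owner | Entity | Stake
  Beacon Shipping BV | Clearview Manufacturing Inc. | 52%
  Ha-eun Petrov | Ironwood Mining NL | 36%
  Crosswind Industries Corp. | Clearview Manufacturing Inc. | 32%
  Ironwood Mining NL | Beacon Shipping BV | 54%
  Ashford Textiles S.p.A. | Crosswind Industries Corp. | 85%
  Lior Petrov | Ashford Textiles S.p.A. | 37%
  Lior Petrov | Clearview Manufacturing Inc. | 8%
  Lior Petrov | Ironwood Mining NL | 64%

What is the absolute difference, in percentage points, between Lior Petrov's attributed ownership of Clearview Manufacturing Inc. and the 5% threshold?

41.144

By spousal attribution (R3), Lior Petrov is treated as also owning Ha-eun Petrov's interest in Ironwood Mining NL, giving 64% + 36% = 100%.
Chain via Ironwood Mining NL → Beacon Shipping BV (R2): 100% × 54% × 52% = 28.08% of Clearview Manufacturing Inc.
Chain via Ashford Textiles S.p.A. → Crosswind Industries Corp. (R2): 37% × 85% × 32% = 10.064% of Clearview Manufacturing Inc.
Direct interest in Clearview Manufacturing Inc: 8%.
Aggregating (R1): 28.08% + 10.064% + 8% = 46.144%.
46.144% exceeds the 5% threshold by 41.144 percentage points.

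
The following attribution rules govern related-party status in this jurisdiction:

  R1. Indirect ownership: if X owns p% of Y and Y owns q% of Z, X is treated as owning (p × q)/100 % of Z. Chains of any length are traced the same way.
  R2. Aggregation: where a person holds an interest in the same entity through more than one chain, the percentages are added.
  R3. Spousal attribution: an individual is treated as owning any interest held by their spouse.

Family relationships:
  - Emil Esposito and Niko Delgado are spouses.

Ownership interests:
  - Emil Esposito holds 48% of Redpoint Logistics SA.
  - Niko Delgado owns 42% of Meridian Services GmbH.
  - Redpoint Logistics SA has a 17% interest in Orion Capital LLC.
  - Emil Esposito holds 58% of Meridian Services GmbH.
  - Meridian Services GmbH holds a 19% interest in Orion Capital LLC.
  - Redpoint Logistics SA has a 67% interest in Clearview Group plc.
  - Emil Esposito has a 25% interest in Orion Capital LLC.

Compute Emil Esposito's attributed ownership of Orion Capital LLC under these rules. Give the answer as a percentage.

52.16%

By spousal attribution (R3), Emil Esposito is treated as also owning Niko Delgado's interest in Meridian Services GmbH, giving 58% + 42% = 100%.
Chain via Redpoint Logistics SA (R1): 48% × 17% = 8.16% of Orion Capital LLC.
Chain via Meridian Services GmbH (R1): 100% × 19% = 19% of Orion Capital LLC.
Direct interest in Orion Capital LLC: 25%.
Aggregating (R2): 8.16% + 19% + 25% = 52.16%.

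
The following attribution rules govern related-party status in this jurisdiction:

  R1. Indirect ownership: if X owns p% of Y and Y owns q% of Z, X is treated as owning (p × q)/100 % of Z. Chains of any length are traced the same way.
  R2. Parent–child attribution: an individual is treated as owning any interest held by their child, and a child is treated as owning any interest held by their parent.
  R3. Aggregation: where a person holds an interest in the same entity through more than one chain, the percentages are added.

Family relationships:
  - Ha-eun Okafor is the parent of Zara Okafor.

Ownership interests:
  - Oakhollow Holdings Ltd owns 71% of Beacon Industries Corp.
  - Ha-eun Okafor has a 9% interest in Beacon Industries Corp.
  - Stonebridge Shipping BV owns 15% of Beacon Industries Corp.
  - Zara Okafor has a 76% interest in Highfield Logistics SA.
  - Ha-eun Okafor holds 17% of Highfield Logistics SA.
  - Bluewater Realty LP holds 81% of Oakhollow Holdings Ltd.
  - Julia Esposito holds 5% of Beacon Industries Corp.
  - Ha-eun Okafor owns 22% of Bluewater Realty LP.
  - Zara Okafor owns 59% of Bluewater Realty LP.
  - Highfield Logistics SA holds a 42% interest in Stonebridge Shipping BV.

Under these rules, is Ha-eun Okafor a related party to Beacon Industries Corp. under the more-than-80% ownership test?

No

By parent–child attribution (R2), Ha-eun Okafor is treated as also owning Zara Okafor's interest in Bluewater Realty LP, giving 22% + 59% = 81%.
By parent–child attribution (R2), Ha-eun Okafor is treated as also owning Zara Okafor's interest in Highfield Logistics SA, giving 17% + 76% = 93%.
Chain via Bluewater Realty LP → Oakhollow Holdings Ltd (R1): 81% × 81% × 71% = 46.5831% of Beacon Industries Corp.
Chain via Highfield Logistics SA → Stonebridge Shipping BV (R1): 93% × 42% × 15% = 5.859% of Beacon Industries Corp.
Direct interest in Beacon Industries Corp: 9%.
Aggregating (R3): 46.5831% + 5.859% + 9% = 61.4421%.
61.4421% does not exceed the 80% threshold, so Ha-eun is not a related party to Beacon Industries Corp.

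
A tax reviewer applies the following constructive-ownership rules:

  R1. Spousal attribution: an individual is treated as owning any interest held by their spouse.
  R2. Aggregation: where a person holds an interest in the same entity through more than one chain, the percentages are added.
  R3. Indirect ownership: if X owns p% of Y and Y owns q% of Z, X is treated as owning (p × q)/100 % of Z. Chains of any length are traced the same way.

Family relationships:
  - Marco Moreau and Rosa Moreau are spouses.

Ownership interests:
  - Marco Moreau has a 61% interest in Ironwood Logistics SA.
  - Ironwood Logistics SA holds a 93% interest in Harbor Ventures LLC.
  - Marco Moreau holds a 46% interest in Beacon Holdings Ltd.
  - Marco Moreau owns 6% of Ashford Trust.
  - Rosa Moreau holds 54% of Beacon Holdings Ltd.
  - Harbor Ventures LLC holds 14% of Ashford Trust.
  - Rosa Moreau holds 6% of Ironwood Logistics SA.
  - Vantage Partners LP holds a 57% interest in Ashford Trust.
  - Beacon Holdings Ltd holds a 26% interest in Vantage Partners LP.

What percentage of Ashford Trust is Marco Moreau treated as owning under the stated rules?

29.5434%

By spousal attribution (R1), Marco Moreau is treated as also owning Rosa Moreau's interest in Ironwood Logistics SA, giving 61% + 6% = 67%.
By spousal attribution (R1), Marco Moreau is treated as also owning Rosa Moreau's interest in Beacon Holdings Ltd, giving 46% + 54% = 100%.
Chain via Ironwood Logistics SA → Harbor Ventures LLC (R3): 67% × 93% × 14% = 8.7234% of Ashford Trust.
Chain via Beacon Holdings Ltd → Vantage Partners LP (R3): 100% × 26% × 57% = 14.82% of Ashford Trust.
Direct interest in Ashford Trust: 6%.
Aggregating (R2): 8.7234% + 14.82% + 6% = 29.5434%.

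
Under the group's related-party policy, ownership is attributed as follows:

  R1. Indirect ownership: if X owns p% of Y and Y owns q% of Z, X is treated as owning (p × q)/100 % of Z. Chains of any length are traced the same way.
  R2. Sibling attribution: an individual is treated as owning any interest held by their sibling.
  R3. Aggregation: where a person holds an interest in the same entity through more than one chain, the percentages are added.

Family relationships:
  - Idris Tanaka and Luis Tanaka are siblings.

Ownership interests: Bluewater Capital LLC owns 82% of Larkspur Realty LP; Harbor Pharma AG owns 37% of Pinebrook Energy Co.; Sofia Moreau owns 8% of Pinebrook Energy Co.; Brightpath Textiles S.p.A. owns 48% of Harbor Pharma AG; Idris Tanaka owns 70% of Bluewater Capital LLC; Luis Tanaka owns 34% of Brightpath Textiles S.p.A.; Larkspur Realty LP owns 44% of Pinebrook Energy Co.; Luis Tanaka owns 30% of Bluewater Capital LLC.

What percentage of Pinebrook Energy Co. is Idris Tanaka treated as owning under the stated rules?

By sibling attribution (R2), Idris Tanaka is treated as also owning Luis Tanaka's interest in Bluewater Capital LLC, giving 70% + 30% = 100%.
By sibling attribution (R2), Idris Tanaka is treated as owning Luis Tanaka's 34% interest in Brightpath Textiles S.p.A.
Chain via Bluewater Capital LLC → Larkspur Realty LP (R1): 100% × 82% × 44% = 36.08% of Pinebrook Energy Co.
Chain via Brightpath Textiles S.p.A. → Harbor Pharma AG (R1): 34% × 48% × 37% = 6.0384% of Pinebrook Energy Co.
Aggregating (R3): 36.08% + 6.0384% = 42.1184%.

42.1184%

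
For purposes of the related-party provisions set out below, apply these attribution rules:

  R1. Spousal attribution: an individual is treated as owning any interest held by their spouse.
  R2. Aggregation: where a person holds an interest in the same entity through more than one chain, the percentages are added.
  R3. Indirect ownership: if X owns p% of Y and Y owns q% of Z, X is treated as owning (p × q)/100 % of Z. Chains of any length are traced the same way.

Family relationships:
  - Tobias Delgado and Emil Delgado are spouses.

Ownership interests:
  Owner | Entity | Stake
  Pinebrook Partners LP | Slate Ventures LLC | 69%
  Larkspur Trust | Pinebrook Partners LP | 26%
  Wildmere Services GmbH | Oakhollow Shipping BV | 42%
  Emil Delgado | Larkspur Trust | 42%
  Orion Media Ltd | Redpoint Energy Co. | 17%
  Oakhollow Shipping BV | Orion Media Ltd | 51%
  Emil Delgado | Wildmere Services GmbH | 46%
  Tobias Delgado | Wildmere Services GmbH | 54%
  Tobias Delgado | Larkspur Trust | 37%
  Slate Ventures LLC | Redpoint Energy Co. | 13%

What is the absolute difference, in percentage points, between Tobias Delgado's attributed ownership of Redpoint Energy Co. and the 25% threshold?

By spousal attribution (R1), Tobias Delgado is treated as also owning Emil Delgado's interest in Larkspur Trust, giving 37% + 42% = 79%.
By spousal attribution (R1), Tobias Delgado is treated as also owning Emil Delgado's interest in Wildmere Services GmbH, giving 54% + 46% = 100%.
Chain via Larkspur Trust → Pinebrook Partners LP → Slate Ventures LLC (R3): 79% × 26% × 69% × 13% = 1.842438% of Redpoint Energy Co.
Chain via Wildmere Services GmbH → Oakhollow Shipping BV → Orion Media Ltd (R3): 100% × 42% × 51% × 17% = 3.6414% of Redpoint Energy Co.
Aggregating (R2): 1.842438% + 3.6414% = 5.483838%.
5.483838% falls short of the 25% threshold by 19.516162 percentage points.

19.516162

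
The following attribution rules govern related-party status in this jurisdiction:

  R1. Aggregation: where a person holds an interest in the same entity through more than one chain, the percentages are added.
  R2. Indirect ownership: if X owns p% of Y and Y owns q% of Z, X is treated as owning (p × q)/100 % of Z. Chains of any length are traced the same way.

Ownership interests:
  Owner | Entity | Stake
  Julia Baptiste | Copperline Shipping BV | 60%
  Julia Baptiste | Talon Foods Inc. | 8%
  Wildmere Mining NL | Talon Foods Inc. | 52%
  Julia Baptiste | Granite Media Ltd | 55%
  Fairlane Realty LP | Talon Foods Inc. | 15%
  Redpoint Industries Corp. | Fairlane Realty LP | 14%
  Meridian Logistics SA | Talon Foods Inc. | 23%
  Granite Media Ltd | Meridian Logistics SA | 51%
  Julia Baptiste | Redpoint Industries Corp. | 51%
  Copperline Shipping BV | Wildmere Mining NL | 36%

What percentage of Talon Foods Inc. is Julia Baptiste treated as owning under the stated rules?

26.7545%

Chain via Copperline Shipping BV → Wildmere Mining NL (R2): 60% × 36% × 52% = 11.232% of Talon Foods Inc.
Chain via Redpoint Industries Corp. → Fairlane Realty LP (R2): 51% × 14% × 15% = 1.071% of Talon Foods Inc.
Chain via Granite Media Ltd → Meridian Logistics SA (R2): 55% × 51% × 23% = 6.4515% of Talon Foods Inc.
Direct interest in Talon Foods Inc: 8%.
Aggregating (R1): 11.232% + 1.071% + 6.4515% + 8% = 26.7545%.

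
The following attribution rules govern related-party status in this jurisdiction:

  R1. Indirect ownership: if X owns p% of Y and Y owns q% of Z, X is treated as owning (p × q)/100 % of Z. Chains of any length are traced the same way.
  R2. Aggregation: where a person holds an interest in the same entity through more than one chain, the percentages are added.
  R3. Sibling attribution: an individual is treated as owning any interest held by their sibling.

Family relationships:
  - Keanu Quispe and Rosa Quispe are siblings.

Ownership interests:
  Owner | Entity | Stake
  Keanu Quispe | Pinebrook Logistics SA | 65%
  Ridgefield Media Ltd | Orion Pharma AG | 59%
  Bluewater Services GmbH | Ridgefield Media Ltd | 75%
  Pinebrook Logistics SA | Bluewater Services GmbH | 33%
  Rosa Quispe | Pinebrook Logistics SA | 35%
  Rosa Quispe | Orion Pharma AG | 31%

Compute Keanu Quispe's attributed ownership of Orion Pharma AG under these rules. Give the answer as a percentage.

By sibling attribution (R3), Keanu Quispe is treated as also owning Rosa Quispe's interest in Pinebrook Logistics SA, giving 65% + 35% = 100%.
By sibling attribution (R3), Keanu Quispe is treated as owning Rosa Quispe's 31% interest in Orion Pharma AG.
Chain via Pinebrook Logistics SA → Bluewater Services GmbH → Ridgefield Media Ltd (R1): 100% × 33% × 75% × 59% = 14.6025% of Orion Pharma AG.
Direct interest in Orion Pharma AG: 31%.
Aggregating (R2): 14.6025% + 31% = 45.6025%.

45.6025%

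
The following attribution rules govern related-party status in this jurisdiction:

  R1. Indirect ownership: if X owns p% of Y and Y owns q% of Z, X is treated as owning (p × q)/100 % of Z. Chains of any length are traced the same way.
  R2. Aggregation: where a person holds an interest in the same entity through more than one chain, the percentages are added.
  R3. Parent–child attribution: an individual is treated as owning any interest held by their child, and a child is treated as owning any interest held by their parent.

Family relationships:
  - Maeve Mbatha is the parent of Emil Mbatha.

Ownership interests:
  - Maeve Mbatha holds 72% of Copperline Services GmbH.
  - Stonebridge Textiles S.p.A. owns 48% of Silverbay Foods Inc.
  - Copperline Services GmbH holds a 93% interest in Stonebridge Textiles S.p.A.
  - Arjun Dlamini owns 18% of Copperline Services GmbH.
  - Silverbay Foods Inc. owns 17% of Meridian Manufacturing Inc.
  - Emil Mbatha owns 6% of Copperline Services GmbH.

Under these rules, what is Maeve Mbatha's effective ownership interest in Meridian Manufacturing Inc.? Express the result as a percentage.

By parent–child attribution (R3), Maeve Mbatha is treated as also owning Emil Mbatha's interest in Copperline Services GmbH, giving 72% + 6% = 78%.
Chain via Copperline Services GmbH → Stonebridge Textiles S.p.A. → Silverbay Foods Inc. (R1): 78% × 93% × 48% × 17% = 5.919264% of Meridian Manufacturing Inc.

5.919264%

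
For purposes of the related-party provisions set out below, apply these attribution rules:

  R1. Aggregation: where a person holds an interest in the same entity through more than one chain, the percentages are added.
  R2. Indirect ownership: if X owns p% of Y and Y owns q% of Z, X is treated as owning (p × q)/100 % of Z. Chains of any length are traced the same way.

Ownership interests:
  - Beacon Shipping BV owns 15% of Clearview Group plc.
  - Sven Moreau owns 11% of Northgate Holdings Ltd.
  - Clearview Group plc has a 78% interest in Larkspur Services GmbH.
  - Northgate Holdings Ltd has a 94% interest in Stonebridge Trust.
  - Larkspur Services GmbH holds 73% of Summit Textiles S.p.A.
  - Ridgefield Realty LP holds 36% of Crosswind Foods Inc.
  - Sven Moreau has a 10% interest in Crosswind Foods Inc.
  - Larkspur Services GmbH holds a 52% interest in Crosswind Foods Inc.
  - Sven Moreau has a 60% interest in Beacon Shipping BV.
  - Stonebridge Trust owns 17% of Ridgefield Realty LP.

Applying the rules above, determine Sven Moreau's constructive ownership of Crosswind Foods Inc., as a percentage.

Chain via Beacon Shipping BV → Clearview Group plc → Larkspur Services GmbH (R2): 60% × 15% × 78% × 52% = 3.6504% of Crosswind Foods Inc.
Chain via Northgate Holdings Ltd → Stonebridge Trust → Ridgefield Realty LP (R2): 11% × 94% × 17% × 36% = 0.632808% of Crosswind Foods Inc.
Direct interest in Crosswind Foods Inc: 10%.
Aggregating (R1): 3.6504% + 0.632808% + 10% = 14.283208%.

14.283208%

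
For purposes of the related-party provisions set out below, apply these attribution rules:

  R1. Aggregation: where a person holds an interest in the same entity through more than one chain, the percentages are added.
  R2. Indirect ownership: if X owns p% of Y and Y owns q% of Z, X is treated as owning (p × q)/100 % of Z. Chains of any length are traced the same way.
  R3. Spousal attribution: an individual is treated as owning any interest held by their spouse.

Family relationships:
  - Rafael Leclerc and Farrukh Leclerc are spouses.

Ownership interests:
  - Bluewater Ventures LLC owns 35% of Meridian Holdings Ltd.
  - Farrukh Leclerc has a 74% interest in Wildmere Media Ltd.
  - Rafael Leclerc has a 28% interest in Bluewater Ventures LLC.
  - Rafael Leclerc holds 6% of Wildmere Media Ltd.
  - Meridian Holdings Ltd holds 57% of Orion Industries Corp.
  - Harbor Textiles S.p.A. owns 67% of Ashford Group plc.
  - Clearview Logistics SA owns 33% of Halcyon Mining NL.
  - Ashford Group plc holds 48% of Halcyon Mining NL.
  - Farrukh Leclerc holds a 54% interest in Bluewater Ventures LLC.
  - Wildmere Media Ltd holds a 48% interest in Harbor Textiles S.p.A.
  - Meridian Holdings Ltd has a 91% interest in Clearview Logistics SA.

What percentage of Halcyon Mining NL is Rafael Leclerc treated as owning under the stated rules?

By spousal attribution (R3), Rafael Leclerc is treated as also owning Farrukh Leclerc's interest in Bluewater Ventures LLC, giving 28% + 54% = 82%.
By spousal attribution (R3), Rafael Leclerc is treated as also owning Farrukh Leclerc's interest in Wildmere Media Ltd, giving 6% + 74% = 80%.
Chain via Bluewater Ventures LLC → Meridian Holdings Ltd → Clearview Logistics SA (R2): 82% × 35% × 91% × 33% = 8.61861% of Halcyon Mining NL.
Chain via Wildmere Media Ltd → Harbor Textiles S.p.A. → Ashford Group plc (R2): 80% × 48% × 67% × 48% = 12.34944% of Halcyon Mining NL.
Aggregating (R1): 8.61861% + 12.34944% = 20.96805%.

20.96805%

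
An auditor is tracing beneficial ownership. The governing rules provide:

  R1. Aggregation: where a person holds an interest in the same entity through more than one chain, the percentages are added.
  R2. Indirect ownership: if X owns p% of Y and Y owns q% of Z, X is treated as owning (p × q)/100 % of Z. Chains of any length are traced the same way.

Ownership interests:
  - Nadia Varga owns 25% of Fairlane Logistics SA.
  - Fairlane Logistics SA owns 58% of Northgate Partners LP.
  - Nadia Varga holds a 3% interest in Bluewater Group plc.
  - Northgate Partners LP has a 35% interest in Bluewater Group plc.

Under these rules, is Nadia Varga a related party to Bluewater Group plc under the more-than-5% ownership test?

Yes

Chain via Fairlane Logistics SA → Northgate Partners LP (R2): 25% × 58% × 35% = 5.075% of Bluewater Group plc.
Direct interest in Bluewater Group plc: 3%.
Aggregating (R1): 5.075% + 3% = 8.075%.
8.075% exceeds the 5% threshold, so Nadia is a related party to Bluewater Group plc.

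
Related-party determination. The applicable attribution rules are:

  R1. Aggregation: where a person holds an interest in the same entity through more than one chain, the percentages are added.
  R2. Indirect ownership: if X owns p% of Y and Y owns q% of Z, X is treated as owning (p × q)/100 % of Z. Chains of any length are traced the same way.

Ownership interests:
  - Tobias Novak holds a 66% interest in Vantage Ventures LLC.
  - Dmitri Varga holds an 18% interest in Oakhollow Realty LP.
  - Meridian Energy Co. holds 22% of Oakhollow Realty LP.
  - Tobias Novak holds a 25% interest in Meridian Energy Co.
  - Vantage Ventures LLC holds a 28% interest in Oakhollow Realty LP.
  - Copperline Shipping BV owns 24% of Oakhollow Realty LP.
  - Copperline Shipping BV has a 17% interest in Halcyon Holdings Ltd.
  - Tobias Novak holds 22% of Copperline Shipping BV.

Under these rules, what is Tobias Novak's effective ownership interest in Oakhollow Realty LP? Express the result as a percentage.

Chain via Meridian Energy Co. (R2): 25% × 22% = 5.5% of Oakhollow Realty LP.
Chain via Vantage Ventures LLC (R2): 66% × 28% = 18.48% of Oakhollow Realty LP.
Chain via Copperline Shipping BV (R2): 22% × 24% = 5.28% of Oakhollow Realty LP.
Aggregating (R1): 5.5% + 18.48% + 5.28% = 29.26%.

29.26%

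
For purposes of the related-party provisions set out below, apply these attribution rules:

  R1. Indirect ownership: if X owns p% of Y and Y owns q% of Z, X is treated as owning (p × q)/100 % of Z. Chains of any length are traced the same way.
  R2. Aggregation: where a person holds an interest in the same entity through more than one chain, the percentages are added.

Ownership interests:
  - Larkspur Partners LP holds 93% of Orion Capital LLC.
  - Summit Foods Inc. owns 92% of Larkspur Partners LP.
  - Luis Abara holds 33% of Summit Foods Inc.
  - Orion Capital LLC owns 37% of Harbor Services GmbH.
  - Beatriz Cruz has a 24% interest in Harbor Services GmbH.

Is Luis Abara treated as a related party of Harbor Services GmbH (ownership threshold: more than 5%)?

Chain via Summit Foods Inc. → Larkspur Partners LP → Orion Capital LLC (R1): 33% × 92% × 93% × 37% = 10.446876% of Harbor Services GmbH.
10.446876% exceeds the 5% threshold, so Luis is a related party to Harbor Services GmbH.

Yes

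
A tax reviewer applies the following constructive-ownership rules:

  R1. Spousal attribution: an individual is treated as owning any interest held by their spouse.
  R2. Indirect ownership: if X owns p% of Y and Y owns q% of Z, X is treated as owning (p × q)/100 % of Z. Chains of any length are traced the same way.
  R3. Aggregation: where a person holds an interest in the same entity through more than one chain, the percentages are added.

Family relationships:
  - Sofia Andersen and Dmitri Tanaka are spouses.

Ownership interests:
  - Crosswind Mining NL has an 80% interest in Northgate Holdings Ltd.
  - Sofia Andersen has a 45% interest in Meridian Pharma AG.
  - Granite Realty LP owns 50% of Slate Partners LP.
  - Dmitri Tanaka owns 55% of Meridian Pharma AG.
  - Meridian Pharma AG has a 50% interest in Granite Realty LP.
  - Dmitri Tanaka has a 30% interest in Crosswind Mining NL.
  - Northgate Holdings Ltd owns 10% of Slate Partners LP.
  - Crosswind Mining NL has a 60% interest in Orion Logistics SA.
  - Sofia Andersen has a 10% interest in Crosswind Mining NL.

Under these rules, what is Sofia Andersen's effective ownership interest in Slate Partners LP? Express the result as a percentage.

By spousal attribution (R1), Sofia Andersen is treated as also owning Dmitri Tanaka's interest in Meridian Pharma AG, giving 45% + 55% = 100%.
By spousal attribution (R1), Sofia Andersen is treated as also owning Dmitri Tanaka's interest in Crosswind Mining NL, giving 10% + 30% = 40%.
Chain via Meridian Pharma AG → Granite Realty LP (R2): 100% × 50% × 50% = 25% of Slate Partners LP.
Chain via Crosswind Mining NL → Northgate Holdings Ltd (R2): 40% × 80% × 10% = 3.2% of Slate Partners LP.
Aggregating (R3): 25% + 3.2% = 28.2%.

28.2%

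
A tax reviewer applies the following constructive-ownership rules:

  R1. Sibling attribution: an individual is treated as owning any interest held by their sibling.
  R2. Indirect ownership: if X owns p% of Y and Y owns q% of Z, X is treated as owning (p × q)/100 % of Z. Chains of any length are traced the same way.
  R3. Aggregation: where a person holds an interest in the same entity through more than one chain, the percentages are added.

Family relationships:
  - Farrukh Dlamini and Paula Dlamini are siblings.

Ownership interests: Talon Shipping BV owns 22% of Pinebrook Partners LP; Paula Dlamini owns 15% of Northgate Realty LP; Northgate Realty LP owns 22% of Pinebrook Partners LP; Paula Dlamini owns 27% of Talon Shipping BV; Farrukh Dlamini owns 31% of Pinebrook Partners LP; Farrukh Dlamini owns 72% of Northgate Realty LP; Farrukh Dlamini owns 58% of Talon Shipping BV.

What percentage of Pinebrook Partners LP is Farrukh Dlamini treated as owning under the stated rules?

68.84%

By sibling attribution (R1), Farrukh Dlamini is treated as also owning Paula Dlamini's interest in Talon Shipping BV, giving 58% + 27% = 85%.
By sibling attribution (R1), Farrukh Dlamini is treated as also owning Paula Dlamini's interest in Northgate Realty LP, giving 72% + 15% = 87%.
Chain via Talon Shipping BV (R2): 85% × 22% = 18.7% of Pinebrook Partners LP.
Chain via Northgate Realty LP (R2): 87% × 22% = 19.14% of Pinebrook Partners LP.
Direct interest in Pinebrook Partners LP: 31%.
Aggregating (R3): 18.7% + 19.14% + 31% = 68.84%.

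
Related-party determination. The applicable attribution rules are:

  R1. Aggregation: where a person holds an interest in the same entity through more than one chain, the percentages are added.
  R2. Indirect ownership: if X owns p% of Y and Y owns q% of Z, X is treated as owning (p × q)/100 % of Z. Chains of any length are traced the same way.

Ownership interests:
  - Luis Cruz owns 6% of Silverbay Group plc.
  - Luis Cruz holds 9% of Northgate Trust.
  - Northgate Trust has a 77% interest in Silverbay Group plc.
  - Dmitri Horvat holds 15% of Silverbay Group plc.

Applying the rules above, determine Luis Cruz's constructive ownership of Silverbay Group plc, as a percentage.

Chain via Northgate Trust (R2): 9% × 77% = 6.93% of Silverbay Group plc.
Direct interest in Silverbay Group plc: 6%.
Aggregating (R1): 6.93% + 6% = 12.93%.

12.93%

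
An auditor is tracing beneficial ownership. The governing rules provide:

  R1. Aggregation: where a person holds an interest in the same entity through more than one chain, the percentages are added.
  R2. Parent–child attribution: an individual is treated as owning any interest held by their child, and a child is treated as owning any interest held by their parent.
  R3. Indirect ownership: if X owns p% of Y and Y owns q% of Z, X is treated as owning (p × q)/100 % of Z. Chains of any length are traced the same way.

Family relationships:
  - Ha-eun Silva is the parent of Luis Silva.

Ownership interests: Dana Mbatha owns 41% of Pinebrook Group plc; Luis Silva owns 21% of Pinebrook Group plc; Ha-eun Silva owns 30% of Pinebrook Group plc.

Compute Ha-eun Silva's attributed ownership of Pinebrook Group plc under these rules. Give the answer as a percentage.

By parent–child attribution (R2), Ha-eun Silva is treated as also owning Luis Silva's interest in Pinebrook Group plc, giving 30% + 21% = 51%.
Direct interest in Pinebrook Group plc: 51%.

51%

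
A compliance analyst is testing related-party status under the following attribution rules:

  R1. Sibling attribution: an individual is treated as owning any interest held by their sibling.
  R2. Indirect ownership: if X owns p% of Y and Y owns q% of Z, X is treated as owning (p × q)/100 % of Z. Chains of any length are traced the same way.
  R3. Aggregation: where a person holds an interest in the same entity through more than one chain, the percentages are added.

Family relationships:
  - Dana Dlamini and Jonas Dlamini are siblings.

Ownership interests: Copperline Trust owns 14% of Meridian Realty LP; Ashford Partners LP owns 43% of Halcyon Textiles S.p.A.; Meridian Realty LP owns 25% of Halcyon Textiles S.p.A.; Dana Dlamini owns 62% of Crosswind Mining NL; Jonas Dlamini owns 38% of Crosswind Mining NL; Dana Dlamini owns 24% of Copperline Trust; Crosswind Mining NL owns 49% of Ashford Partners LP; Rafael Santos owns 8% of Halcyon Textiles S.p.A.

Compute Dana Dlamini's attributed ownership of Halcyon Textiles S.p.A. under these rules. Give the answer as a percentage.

By sibling attribution (R1), Dana Dlamini is treated as also owning Jonas Dlamini's interest in Crosswind Mining NL, giving 62% + 38% = 100%.
Chain via Crosswind Mining NL → Ashford Partners LP (R2): 100% × 49% × 43% = 21.07% of Halcyon Textiles S.p.A.
Chain via Copperline Trust → Meridian Realty LP (R2): 24% × 14% × 25% = 0.84% of Halcyon Textiles S.p.A.
Aggregating (R3): 21.07% + 0.84% = 21.91%.

21.91%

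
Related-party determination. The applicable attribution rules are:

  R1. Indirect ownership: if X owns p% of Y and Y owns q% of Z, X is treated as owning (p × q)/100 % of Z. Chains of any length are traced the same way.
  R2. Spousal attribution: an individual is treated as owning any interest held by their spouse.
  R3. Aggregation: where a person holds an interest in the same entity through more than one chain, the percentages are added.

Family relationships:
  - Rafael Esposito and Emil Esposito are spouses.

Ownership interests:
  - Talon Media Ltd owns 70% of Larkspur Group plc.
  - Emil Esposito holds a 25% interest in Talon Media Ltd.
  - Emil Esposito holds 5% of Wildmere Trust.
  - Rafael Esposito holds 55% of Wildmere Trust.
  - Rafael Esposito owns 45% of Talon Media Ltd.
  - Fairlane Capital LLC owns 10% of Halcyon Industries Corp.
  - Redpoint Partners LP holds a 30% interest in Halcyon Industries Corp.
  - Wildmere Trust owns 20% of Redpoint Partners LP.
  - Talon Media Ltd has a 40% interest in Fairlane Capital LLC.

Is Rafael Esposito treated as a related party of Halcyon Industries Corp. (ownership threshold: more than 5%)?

Yes

By spousal attribution (R2), Rafael Esposito is treated as also owning Emil Esposito's interest in Talon Media Ltd, giving 45% + 25% = 70%.
By spousal attribution (R2), Rafael Esposito is treated as also owning Emil Esposito's interest in Wildmere Trust, giving 55% + 5% = 60%.
Chain via Talon Media Ltd → Fairlane Capital LLC (R1): 70% × 40% × 10% = 2.8% of Halcyon Industries Corp.
Chain via Wildmere Trust → Redpoint Partners LP (R1): 60% × 20% × 30% = 3.6% of Halcyon Industries Corp.
Aggregating (R3): 2.8% + 3.6% = 6.4%.
6.4% exceeds the 5% threshold, so Rafael is a related party to Halcyon Industries Corp.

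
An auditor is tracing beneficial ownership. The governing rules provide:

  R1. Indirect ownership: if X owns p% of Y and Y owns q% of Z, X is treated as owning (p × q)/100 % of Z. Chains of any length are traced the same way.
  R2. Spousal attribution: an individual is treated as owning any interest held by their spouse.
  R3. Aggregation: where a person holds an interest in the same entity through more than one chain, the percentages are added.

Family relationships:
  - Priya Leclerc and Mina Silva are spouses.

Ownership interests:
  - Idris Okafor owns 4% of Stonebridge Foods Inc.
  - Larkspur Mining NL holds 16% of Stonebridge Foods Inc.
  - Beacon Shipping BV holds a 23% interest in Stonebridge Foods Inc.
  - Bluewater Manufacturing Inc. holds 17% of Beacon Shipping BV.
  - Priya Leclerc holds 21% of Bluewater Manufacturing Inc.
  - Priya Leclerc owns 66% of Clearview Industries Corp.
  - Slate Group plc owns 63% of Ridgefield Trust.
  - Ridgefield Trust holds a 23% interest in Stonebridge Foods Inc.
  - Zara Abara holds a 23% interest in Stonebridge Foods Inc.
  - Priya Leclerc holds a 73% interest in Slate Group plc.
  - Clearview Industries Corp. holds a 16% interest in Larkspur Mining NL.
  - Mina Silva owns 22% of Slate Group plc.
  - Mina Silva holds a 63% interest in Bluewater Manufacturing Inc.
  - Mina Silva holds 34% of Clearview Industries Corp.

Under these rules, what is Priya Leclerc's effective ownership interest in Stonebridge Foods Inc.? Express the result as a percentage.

19.6099%

By spousal attribution (R2), Priya Leclerc is treated as also owning Mina Silva's interest in Clearview Industries Corp, giving 66% + 34% = 100%.
By spousal attribution (R2), Priya Leclerc is treated as also owning Mina Silva's interest in Slate Group plc, giving 73% + 22% = 95%.
By spousal attribution (R2), Priya Leclerc is treated as also owning Mina Silva's interest in Bluewater Manufacturing Inc, giving 21% + 63% = 84%.
Chain via Clearview Industries Corp. → Larkspur Mining NL (R1): 100% × 16% × 16% = 2.56% of Stonebridge Foods Inc.
Chain via Slate Group plc → Ridgefield Trust (R1): 95% × 63% × 23% = 13.7655% of Stonebridge Foods Inc.
Chain via Bluewater Manufacturing Inc. → Beacon Shipping BV (R1): 84% × 17% × 23% = 3.2844% of Stonebridge Foods Inc.
Aggregating (R3): 2.56% + 13.7655% + 3.2844% = 19.6099%.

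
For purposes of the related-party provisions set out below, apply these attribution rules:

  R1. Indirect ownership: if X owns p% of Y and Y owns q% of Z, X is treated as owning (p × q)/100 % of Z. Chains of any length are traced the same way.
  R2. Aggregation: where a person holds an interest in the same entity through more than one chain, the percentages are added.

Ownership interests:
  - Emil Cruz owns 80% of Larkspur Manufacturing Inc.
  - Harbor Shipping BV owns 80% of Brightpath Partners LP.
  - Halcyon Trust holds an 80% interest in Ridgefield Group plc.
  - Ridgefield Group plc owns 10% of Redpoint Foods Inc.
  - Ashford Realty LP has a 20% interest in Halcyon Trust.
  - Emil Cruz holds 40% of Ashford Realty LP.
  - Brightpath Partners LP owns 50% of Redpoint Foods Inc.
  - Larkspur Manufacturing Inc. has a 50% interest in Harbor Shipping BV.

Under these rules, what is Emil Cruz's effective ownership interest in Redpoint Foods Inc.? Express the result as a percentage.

16.64%

Chain via Larkspur Manufacturing Inc. → Harbor Shipping BV → Brightpath Partners LP (R1): 80% × 50% × 80% × 50% = 16% of Redpoint Foods Inc.
Chain via Ashford Realty LP → Halcyon Trust → Ridgefield Group plc (R1): 40% × 20% × 80% × 10% = 0.64% of Redpoint Foods Inc.
Aggregating (R2): 16% + 0.64% = 16.64%.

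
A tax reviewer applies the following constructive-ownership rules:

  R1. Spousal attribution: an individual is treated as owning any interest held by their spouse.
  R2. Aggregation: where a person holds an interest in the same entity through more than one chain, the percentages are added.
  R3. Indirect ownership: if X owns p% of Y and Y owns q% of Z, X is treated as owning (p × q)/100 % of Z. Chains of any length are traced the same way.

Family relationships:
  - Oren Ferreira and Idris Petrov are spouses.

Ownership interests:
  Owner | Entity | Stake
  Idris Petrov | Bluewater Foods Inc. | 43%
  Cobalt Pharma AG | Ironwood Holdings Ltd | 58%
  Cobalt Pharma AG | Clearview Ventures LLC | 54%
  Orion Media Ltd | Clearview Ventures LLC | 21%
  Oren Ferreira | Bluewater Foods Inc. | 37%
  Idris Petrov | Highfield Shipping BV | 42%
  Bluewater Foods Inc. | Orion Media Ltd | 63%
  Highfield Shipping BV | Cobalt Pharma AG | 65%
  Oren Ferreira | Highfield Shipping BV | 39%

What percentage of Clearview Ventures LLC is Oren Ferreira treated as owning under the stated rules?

By spousal attribution (R1), Oren Ferreira is treated as also owning Idris Petrov's interest in Highfield Shipping BV, giving 39% + 42% = 81%.
By spousal attribution (R1), Oren Ferreira is treated as also owning Idris Petrov's interest in Bluewater Foods Inc, giving 37% + 43% = 80%.
Chain via Highfield Shipping BV → Cobalt Pharma AG (R3): 81% × 65% × 54% = 28.431% of Clearview Ventures LLC.
Chain via Bluewater Foods Inc. → Orion Media Ltd (R3): 80% × 63% × 21% = 10.584% of Clearview Ventures LLC.
Aggregating (R2): 28.431% + 10.584% = 39.015%.

39.015%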